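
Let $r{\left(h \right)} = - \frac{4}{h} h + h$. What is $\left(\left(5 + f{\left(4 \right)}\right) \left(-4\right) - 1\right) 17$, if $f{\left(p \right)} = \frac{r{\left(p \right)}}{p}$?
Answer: $-357$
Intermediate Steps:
$r{\left(h \right)} = -4 + h$
$f{\left(p \right)} = \frac{-4 + p}{p}$
$\left(\left(5 + f{\left(4 \right)}\right) \left(-4\right) - 1\right) 17 = \left(\left(5 + \frac{-4 + 4}{4}\right) \left(-4\right) - 1\right) 17 = \left(\left(5 + \frac{1}{4} \cdot 0\right) \left(-4\right) - 1\right) 17 = \left(\left(5 + 0\right) \left(-4\right) - 1\right) 17 = \left(5 \left(-4\right) - 1\right) 17 = \left(-20 - 1\right) 17 = \left(-21\right) 17 = -357$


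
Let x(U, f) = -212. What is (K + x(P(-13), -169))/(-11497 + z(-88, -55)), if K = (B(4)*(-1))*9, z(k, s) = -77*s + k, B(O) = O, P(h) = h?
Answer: 124/3675 ≈ 0.033741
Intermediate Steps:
z(k, s) = k - 77*s
K = -36 (K = (4*(-1))*9 = -4*9 = -36)
(K + x(P(-13), -169))/(-11497 + z(-88, -55)) = (-36 - 212)/(-11497 + (-88 - 77*(-55))) = -248/(-11497 + (-88 + 4235)) = -248/(-11497 + 4147) = -248/(-7350) = -248*(-1/7350) = 124/3675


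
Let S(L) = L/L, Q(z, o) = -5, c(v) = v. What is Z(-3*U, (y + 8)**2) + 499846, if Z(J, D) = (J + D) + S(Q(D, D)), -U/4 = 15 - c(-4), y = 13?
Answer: 500516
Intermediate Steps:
U = -76 (U = -4*(15 - 1*(-4)) = -4*(15 + 4) = -4*19 = -76)
S(L) = 1
Z(J, D) = 1 + D + J (Z(J, D) = (J + D) + 1 = (D + J) + 1 = 1 + D + J)
Z(-3*U, (y + 8)**2) + 499846 = (1 + (13 + 8)**2 - 3*(-76)) + 499846 = (1 + 21**2 + 228) + 499846 = (1 + 441 + 228) + 499846 = 670 + 499846 = 500516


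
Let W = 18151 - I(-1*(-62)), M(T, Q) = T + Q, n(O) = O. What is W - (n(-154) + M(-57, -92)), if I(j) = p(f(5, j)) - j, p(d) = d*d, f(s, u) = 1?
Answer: 18515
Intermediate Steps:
p(d) = d**2
M(T, Q) = Q + T
I(j) = 1 - j (I(j) = 1**2 - j = 1 - j)
W = 18212 (W = 18151 - (1 - (-1)*(-62)) = 18151 - (1 - 1*62) = 18151 - (1 - 62) = 18151 - 1*(-61) = 18151 + 61 = 18212)
W - (n(-154) + M(-57, -92)) = 18212 - (-154 + (-92 - 57)) = 18212 - (-154 - 149) = 18212 - 1*(-303) = 18212 + 303 = 18515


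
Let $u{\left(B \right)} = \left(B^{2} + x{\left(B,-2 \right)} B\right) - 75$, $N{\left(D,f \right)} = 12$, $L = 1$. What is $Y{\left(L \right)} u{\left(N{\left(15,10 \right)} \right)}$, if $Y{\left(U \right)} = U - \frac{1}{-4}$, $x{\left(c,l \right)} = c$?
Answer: $\frac{1065}{4} \approx 266.25$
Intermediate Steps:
$u{\left(B \right)} = -75 + 2 B^{2}$ ($u{\left(B \right)} = \left(B^{2} + B B\right) - 75 = \left(B^{2} + B^{2}\right) - 75 = 2 B^{2} - 75 = -75 + 2 B^{2}$)
$Y{\left(U \right)} = \frac{1}{4} + U$ ($Y{\left(U \right)} = U - - \frac{1}{4} = U + \frac{1}{4} = \frac{1}{4} + U$)
$Y{\left(L \right)} u{\left(N{\left(15,10 \right)} \right)} = \left(\frac{1}{4} + 1\right) \left(-75 + 2 \cdot 12^{2}\right) = \frac{5 \left(-75 + 2 \cdot 144\right)}{4} = \frac{5 \left(-75 + 288\right)}{4} = \frac{5}{4} \cdot 213 = \frac{1065}{4}$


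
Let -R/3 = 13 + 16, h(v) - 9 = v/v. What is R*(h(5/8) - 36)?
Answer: 2262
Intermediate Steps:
h(v) = 10 (h(v) = 9 + v/v = 9 + 1 = 10)
R = -87 (R = -3*(13 + 16) = -3*29 = -87)
R*(h(5/8) - 36) = -87*(10 - 36) = -87*(-26) = 2262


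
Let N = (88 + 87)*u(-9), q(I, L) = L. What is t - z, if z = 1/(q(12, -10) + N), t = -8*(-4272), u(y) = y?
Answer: 54168961/1585 ≈ 34176.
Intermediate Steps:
t = 34176
N = -1575 (N = (88 + 87)*(-9) = 175*(-9) = -1575)
z = -1/1585 (z = 1/(-10 - 1575) = 1/(-1585) = -1/1585 ≈ -0.00063092)
t - z = 34176 - 1*(-1/1585) = 34176 + 1/1585 = 54168961/1585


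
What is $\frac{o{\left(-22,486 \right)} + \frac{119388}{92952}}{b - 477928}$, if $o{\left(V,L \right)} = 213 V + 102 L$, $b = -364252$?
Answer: $- \frac{69539381}{1304705256} \approx -0.053299$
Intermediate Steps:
$o{\left(V,L \right)} = 102 L + 213 V$
$\frac{o{\left(-22,486 \right)} + \frac{119388}{92952}}{b - 477928} = \frac{\left(102 \cdot 486 + 213 \left(-22\right)\right) + \frac{119388}{92952}}{-364252 - 477928} = \frac{\left(49572 - 4686\right) + 119388 \cdot \frac{1}{92952}}{-842180} = \left(44886 + \frac{9949}{7746}\right) \left(- \frac{1}{842180}\right) = \frac{347696905}{7746} \left(- \frac{1}{842180}\right) = - \frac{69539381}{1304705256}$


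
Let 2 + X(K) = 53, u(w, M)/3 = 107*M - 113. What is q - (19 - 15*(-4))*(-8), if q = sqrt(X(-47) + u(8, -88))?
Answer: 632 + 2*I*sqrt(7134) ≈ 632.0 + 168.93*I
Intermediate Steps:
u(w, M) = -339 + 321*M (u(w, M) = 3*(107*M - 113) = 3*(-113 + 107*M) = -339 + 321*M)
X(K) = 51 (X(K) = -2 + 53 = 51)
q = 2*I*sqrt(7134) (q = sqrt(51 + (-339 + 321*(-88))) = sqrt(51 + (-339 - 28248)) = sqrt(51 - 28587) = sqrt(-28536) = 2*I*sqrt(7134) ≈ 168.93*I)
q - (19 - 15*(-4))*(-8) = 2*I*sqrt(7134) - (19 - 15*(-4))*(-8) = 2*I*sqrt(7134) - (19 + 60)*(-8) = 2*I*sqrt(7134) - 79*(-8) = 2*I*sqrt(7134) - 1*(-632) = 2*I*sqrt(7134) + 632 = 632 + 2*I*sqrt(7134)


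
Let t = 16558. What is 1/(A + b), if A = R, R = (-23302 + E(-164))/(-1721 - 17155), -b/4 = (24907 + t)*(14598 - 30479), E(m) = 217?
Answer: 6292/16573270584415 ≈ 3.7965e-10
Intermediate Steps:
b = 2634022660 (b = -4*(24907 + 16558)*(14598 - 30479) = -165860*(-15881) = -4*(-658505665) = 2634022660)
R = 7695/6292 (R = (-23302 + 217)/(-1721 - 17155) = -23085/(-18876) = -23085*(-1/18876) = 7695/6292 ≈ 1.2230)
A = 7695/6292 ≈ 1.2230
1/(A + b) = 1/(7695/6292 + 2634022660) = 1/(16573270584415/6292) = 6292/16573270584415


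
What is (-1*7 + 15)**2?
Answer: 64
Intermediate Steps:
(-1*7 + 15)**2 = (-7 + 15)**2 = 8**2 = 64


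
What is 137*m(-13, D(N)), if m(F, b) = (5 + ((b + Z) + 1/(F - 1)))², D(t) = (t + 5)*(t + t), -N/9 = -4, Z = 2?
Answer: 235096195625/196 ≈ 1.1995e+9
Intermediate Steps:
N = 36 (N = -9*(-4) = 36)
D(t) = 2*t*(5 + t) (D(t) = (5 + t)*(2*t) = 2*t*(5 + t))
m(F, b) = (7 + b + 1/(-1 + F))² (m(F, b) = (5 + ((b + 2) + 1/(F - 1)))² = (5 + ((2 + b) + 1/(-1 + F)))² = (5 + (2 + b + 1/(-1 + F)))² = (7 + b + 1/(-1 + F))²)
137*m(-13, D(N)) = 137*((-6 - 2*36*(5 + 36) + 7*(-13) - 26*36*(5 + 36))²/(-1 - 13)²) = 137*((-6 - 2*36*41 - 91 - 26*36*41)²/(-14)²) = 137*((-6 - 1*2952 - 91 - 13*2952)²/196) = 137*((-6 - 2952 - 91 - 38376)²/196) = 137*((1/196)*(-41425)²) = 137*((1/196)*1716030625) = 137*(1716030625/196) = 235096195625/196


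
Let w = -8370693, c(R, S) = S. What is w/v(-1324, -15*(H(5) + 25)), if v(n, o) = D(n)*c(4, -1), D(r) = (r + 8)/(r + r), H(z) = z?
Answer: 5541398766/329 ≈ 1.6843e+7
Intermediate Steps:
D(r) = (8 + r)/(2*r) (D(r) = (8 + r)/((2*r)) = (8 + r)*(1/(2*r)) = (8 + r)/(2*r))
v(n, o) = -(8 + n)/(2*n) (v(n, o) = ((8 + n)/(2*n))*(-1) = -(8 + n)/(2*n))
w/v(-1324, -15*(H(5) + 25)) = -8370693*(-2648/(-8 - 1*(-1324))) = -8370693*(-2648/(-8 + 1324)) = -8370693/((½)*(-1/1324)*1316) = -8370693/(-329/662) = -8370693*(-662/329) = 5541398766/329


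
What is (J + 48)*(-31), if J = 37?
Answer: -2635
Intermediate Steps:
(J + 48)*(-31) = (37 + 48)*(-31) = 85*(-31) = -2635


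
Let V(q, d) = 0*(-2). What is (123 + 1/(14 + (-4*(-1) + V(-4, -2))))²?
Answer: 4906225/324 ≈ 15143.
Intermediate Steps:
V(q, d) = 0
(123 + 1/(14 + (-4*(-1) + V(-4, -2))))² = (123 + 1/(14 + (-4*(-1) + 0)))² = (123 + 1/(14 + (4 + 0)))² = (123 + 1/(14 + 4))² = (123 + 1/18)² = (2215/18)² = 4906225/324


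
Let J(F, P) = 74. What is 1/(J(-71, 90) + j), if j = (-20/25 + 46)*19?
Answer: 5/4664 ≈ 0.0010720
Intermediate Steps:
j = 4294/5 (j = (-20*1/25 + 46)*19 = (-⅘ + 46)*19 = (226/5)*19 = 4294/5 ≈ 858.80)
1/(J(-71, 90) + j) = 1/(74 + 4294/5) = 1/(4664/5) = 5/4664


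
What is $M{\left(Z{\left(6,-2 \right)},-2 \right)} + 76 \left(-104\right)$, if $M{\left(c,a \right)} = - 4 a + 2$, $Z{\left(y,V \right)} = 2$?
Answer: $-7894$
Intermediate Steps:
$M{\left(c,a \right)} = 2 - 4 a$
$M{\left(Z{\left(6,-2 \right)},-2 \right)} + 76 \left(-104\right) = \left(2 - -8\right) + 76 \left(-104\right) = \left(2 + 8\right) - 7904 = 10 - 7904 = -7894$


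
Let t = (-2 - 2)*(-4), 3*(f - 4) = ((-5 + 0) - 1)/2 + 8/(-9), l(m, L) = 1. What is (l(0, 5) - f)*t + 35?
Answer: 209/27 ≈ 7.7407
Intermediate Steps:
f = 73/27 (f = 4 + (((-5 + 0) - 1)/2 + 8/(-9))/3 = 4 + ((-5 - 1)*(1/2) + 8*(-1/9))/3 = 4 + (-6*1/2 - 8/9)/3 = 4 + (-3 - 8/9)/3 = 4 + (1/3)*(-35/9) = 4 - 35/27 = 73/27 ≈ 2.7037)
t = 16 (t = -4*(-4) = 16)
(l(0, 5) - f)*t + 35 = (1 - 1*73/27)*16 + 35 = (1 - 73/27)*16 + 35 = -46/27*16 + 35 = -736/27 + 35 = 209/27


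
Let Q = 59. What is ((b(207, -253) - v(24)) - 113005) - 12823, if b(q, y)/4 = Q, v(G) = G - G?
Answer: -125592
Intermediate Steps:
v(G) = 0
b(q, y) = 236 (b(q, y) = 4*59 = 236)
((b(207, -253) - v(24)) - 113005) - 12823 = ((236 - 1*0) - 113005) - 12823 = ((236 + 0) - 113005) - 12823 = (236 - 113005) - 12823 = -112769 - 12823 = -125592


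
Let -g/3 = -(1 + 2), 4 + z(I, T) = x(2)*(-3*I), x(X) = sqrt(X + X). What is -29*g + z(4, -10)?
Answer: -289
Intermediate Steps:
x(X) = sqrt(2)*sqrt(X) (x(X) = sqrt(2*X) = sqrt(2)*sqrt(X))
z(I, T) = -4 - 6*I (z(I, T) = -4 + (sqrt(2)*sqrt(2))*(-3*I) = -4 + 2*(-3*I) = -4 - 6*I)
g = 9 (g = -(-3)*(1 + 2) = -(-3)*3 = -3*(-3) = 9)
-29*g + z(4, -10) = -29*9 + (-4 - 6*4) = -261 + (-4 - 24) = -261 - 28 = -289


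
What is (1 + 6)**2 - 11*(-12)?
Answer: 181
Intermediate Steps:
(1 + 6)**2 - 11*(-12) = 7**2 + 132 = 49 + 132 = 181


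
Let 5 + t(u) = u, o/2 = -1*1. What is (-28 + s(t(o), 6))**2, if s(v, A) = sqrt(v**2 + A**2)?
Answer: (28 - sqrt(85))**2 ≈ 352.71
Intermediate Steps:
o = -2 (o = 2*(-1*1) = 2*(-1) = -2)
t(u) = -5 + u
s(v, A) = sqrt(A**2 + v**2)
(-28 + s(t(o), 6))**2 = (-28 + sqrt(6**2 + (-5 - 2)**2))**2 = (-28 + sqrt(36 + (-7)**2))**2 = (-28 + sqrt(36 + 49))**2 = (-28 + sqrt(85))**2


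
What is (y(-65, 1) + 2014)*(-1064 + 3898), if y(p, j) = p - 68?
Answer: 5330754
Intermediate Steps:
y(p, j) = -68 + p
(y(-65, 1) + 2014)*(-1064 + 3898) = ((-68 - 65) + 2014)*(-1064 + 3898) = (-133 + 2014)*2834 = 1881*2834 = 5330754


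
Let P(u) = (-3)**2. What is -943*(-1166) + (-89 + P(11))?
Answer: 1099458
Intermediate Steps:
P(u) = 9
-943*(-1166) + (-89 + P(11)) = -943*(-1166) + (-89 + 9) = 1099538 - 80 = 1099458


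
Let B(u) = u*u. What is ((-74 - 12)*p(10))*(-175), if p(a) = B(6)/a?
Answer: 54180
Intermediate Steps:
B(u) = u**2
p(a) = 36/a (p(a) = 6**2/a = 36/a)
((-74 - 12)*p(10))*(-175) = ((-74 - 12)*(36/10))*(-175) = -3096/10*(-175) = -86*18/5*(-175) = -1548/5*(-175) = 54180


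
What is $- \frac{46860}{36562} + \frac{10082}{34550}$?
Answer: $- \frac{312598729}{315804275} \approx -0.98985$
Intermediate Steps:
$- \frac{46860}{36562} + \frac{10082}{34550} = \left(-46860\right) \frac{1}{36562} + 10082 \cdot \frac{1}{34550} = - \frac{23430}{18281} + \frac{5041}{17275} = - \frac{312598729}{315804275}$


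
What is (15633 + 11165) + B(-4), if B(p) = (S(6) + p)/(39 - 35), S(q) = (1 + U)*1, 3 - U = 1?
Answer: 107191/4 ≈ 26798.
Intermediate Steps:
U = 2 (U = 3 - 1*1 = 3 - 1 = 2)
S(q) = 3 (S(q) = (1 + 2)*1 = 3*1 = 3)
B(p) = ¾ + p/4 (B(p) = (3 + p)/(39 - 35) = (3 + p)/4 = (3 + p)*(¼) = ¾ + p/4)
(15633 + 11165) + B(-4) = (15633 + 11165) + (¾ + (¼)*(-4)) = 26798 + (¾ - 1) = 26798 - ¼ = 107191/4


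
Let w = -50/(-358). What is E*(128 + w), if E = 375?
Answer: 8601375/179 ≈ 48052.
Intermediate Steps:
w = 25/179 (w = -50*(-1/358) = 25/179 ≈ 0.13966)
E*(128 + w) = 375*(128 + 25/179) = 375*(22937/179) = 8601375/179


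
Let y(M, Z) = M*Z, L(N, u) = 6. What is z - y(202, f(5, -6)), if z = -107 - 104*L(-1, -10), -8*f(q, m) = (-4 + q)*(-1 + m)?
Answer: -3631/4 ≈ -907.75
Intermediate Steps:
f(q, m) = -(-1 + m)*(-4 + q)/8 (f(q, m) = -(-4 + q)*(-1 + m)/8 = -(-1 + m)*(-4 + q)/8)
z = -731 (z = -107 - 104*6 = -107 - 624 = -731)
z - y(202, f(5, -6)) = -731 - 202*(-1/2 + (1/2)*(-6) + (1/8)*5 - 1/8*(-6)*5) = -731 - 202*(-1/2 - 3 + 5/8 + 15/4) = -731 - 202*7/8 = -731 - 1*707/4 = -731 - 707/4 = -3631/4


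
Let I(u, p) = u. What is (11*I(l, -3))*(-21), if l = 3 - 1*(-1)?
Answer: -924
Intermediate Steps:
l = 4 (l = 3 + 1 = 4)
(11*I(l, -3))*(-21) = (11*4)*(-21) = 44*(-21) = -924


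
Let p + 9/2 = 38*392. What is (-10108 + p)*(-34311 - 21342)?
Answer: -532432251/2 ≈ -2.6622e+8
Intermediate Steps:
p = 29783/2 (p = -9/2 + 38*392 = -9/2 + 14896 = 29783/2 ≈ 14892.)
(-10108 + p)*(-34311 - 21342) = (-10108 + 29783/2)*(-34311 - 21342) = (9567/2)*(-55653) = -532432251/2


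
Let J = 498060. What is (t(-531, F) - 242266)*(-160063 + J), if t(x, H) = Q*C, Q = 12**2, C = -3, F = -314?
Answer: -82031195906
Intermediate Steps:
Q = 144
t(x, H) = -432 (t(x, H) = 144*(-3) = -432)
(t(-531, F) - 242266)*(-160063 + J) = (-432 - 242266)*(-160063 + 498060) = -242698*337997 = -82031195906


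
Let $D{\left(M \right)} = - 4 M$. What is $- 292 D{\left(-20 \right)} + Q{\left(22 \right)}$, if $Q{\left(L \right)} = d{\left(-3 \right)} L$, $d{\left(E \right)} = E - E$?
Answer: $-23360$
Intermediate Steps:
$d{\left(E \right)} = 0$
$Q{\left(L \right)} = 0$ ($Q{\left(L \right)} = 0 L = 0$)
$- 292 D{\left(-20 \right)} + Q{\left(22 \right)} = - 292 \left(\left(-4\right) \left(-20\right)\right) + 0 = \left(-292\right) 80 + 0 = -23360 + 0 = -23360$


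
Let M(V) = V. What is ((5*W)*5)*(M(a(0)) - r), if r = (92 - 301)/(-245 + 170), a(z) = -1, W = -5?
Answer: 1420/3 ≈ 473.33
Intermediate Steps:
r = 209/75 (r = -209/(-75) = -209*(-1/75) = 209/75 ≈ 2.7867)
((5*W)*5)*(M(a(0)) - r) = ((5*(-5))*5)*(-1 - 1*209/75) = (-25*5)*(-1 - 209/75) = -125*(-284/75) = 1420/3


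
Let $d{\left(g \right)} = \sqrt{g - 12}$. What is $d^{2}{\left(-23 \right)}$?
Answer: $-35$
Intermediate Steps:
$d{\left(g \right)} = \sqrt{-12 + g}$
$d^{2}{\left(-23 \right)} = \left(\sqrt{-12 - 23}\right)^{2} = \left(\sqrt{-35}\right)^{2} = \left(i \sqrt{35}\right)^{2} = -35$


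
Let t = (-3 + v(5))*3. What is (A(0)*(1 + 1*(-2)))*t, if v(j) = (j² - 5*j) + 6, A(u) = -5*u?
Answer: 0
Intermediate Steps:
v(j) = 6 + j² - 5*j
t = 9 (t = (-3 + (6 + 5² - 5*5))*3 = (-3 + (6 + 25 - 25))*3 = (-3 + 6)*3 = 3*3 = 9)
(A(0)*(1 + 1*(-2)))*t = ((-5*0)*(1 + 1*(-2)))*9 = (0*(1 - 2))*9 = (0*(-1))*9 = 0*9 = 0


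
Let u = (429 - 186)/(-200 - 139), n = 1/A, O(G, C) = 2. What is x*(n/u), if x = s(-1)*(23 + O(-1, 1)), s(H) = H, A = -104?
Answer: -2825/8424 ≈ -0.33535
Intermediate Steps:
n = -1/104 (n = 1/(-104) = -1/104 ≈ -0.0096154)
x = -25 (x = -(23 + 2) = -1*25 = -25)
u = -81/113 (u = 243/(-339) = 243*(-1/339) = -81/113 ≈ -0.71681)
x*(n/u) = -(-25)/(104*(-81/113)) = -(-25)*(-113)/(104*81) = -25*113/8424 = -2825/8424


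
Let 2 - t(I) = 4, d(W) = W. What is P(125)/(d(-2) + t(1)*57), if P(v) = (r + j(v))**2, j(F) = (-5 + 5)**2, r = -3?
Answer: -9/116 ≈ -0.077586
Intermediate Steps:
t(I) = -2 (t(I) = 2 - 1*4 = 2 - 4 = -2)
j(F) = 0 (j(F) = 0**2 = 0)
P(v) = 9 (P(v) = (-3 + 0)**2 = (-3)**2 = 9)
P(125)/(d(-2) + t(1)*57) = 9/(-2 - 2*57) = 9/(-2 - 114) = 9/(-116) = 9*(-1/116) = -9/116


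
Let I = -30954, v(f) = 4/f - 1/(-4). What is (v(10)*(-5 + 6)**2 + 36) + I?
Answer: -618347/20 ≈ -30917.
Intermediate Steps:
v(f) = 1/4 + 4/f (v(f) = 4/f - 1*(-1/4) = 4/f + 1/4 = 1/4 + 4/f)
(v(10)*(-5 + 6)**2 + 36) + I = (((1/4)*(16 + 10)/10)*(-5 + 6)**2 + 36) - 30954 = (((1/4)*(1/10)*26)*1**2 + 36) - 30954 = ((13/20)*1 + 36) - 30954 = (13/20 + 36) - 30954 = 733/20 - 30954 = -618347/20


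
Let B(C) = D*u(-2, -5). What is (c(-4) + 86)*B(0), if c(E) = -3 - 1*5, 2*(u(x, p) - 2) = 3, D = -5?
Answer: -1365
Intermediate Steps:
u(x, p) = 7/2 (u(x, p) = 2 + (½)*3 = 2 + 3/2 = 7/2)
c(E) = -8 (c(E) = -3 - 5 = -8)
B(C) = -35/2 (B(C) = -5*7/2 = -35/2)
(c(-4) + 86)*B(0) = (-8 + 86)*(-35/2) = 78*(-35/2) = -1365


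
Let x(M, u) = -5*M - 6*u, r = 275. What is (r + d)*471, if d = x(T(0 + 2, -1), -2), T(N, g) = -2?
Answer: 139887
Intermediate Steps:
x(M, u) = -6*u - 5*M
d = 22 (d = -6*(-2) - 5*(-2) = 12 + 10 = 22)
(r + d)*471 = (275 + 22)*471 = 297*471 = 139887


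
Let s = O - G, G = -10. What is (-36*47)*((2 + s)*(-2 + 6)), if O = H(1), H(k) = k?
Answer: -87984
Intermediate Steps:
O = 1
s = 11 (s = 1 - 1*(-10) = 1 + 10 = 11)
(-36*47)*((2 + s)*(-2 + 6)) = (-36*47)*((2 + 11)*(-2 + 6)) = -21996*4 = -1692*52 = -87984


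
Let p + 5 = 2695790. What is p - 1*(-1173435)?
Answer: 3869220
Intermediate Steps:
p = 2695785 (p = -5 + 2695790 = 2695785)
p - 1*(-1173435) = 2695785 - 1*(-1173435) = 2695785 + 1173435 = 3869220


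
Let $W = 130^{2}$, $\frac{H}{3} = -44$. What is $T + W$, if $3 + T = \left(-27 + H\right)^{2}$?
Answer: $42178$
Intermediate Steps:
$H = -132$ ($H = 3 \left(-44\right) = -132$)
$W = 16900$
$T = 25278$ ($T = -3 + \left(-27 - 132\right)^{2} = -3 + \left(-159\right)^{2} = -3 + 25281 = 25278$)
$T + W = 25278 + 16900 = 42178$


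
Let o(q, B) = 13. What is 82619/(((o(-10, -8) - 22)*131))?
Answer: -82619/1179 ≈ -70.075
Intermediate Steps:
82619/(((o(-10, -8) - 22)*131)) = 82619/(((13 - 22)*131)) = 82619/((-9*131)) = 82619/(-1179) = 82619*(-1/1179) = -82619/1179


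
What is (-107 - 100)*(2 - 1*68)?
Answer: 13662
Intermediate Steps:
(-107 - 100)*(2 - 1*68) = -207*(2 - 68) = -207*(-66) = 13662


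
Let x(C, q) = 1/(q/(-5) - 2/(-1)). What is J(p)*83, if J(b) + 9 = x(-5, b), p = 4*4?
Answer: -4897/6 ≈ -816.17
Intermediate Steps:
x(C, q) = 1/(2 - q/5) (x(C, q) = 1/(q*(-⅕) - 2*(-1)) = 1/(-q/5 + 2) = 1/(2 - q/5))
p = 16
J(b) = -9 - 5/(-10 + b)
J(p)*83 = ((85 - 9*16)/(-10 + 16))*83 = ((85 - 144)/6)*83 = ((⅙)*(-59))*83 = -59/6*83 = -4897/6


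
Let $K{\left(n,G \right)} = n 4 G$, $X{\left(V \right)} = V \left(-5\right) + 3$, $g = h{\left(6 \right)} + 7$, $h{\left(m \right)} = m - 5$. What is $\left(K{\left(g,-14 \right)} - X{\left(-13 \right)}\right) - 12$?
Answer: $-528$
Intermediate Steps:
$h{\left(m \right)} = -5 + m$
$g = 8$ ($g = \left(-5 + 6\right) + 7 = 1 + 7 = 8$)
$X{\left(V \right)} = 3 - 5 V$ ($X{\left(V \right)} = - 5 V + 3 = 3 - 5 V$)
$K{\left(n,G \right)} = 4 G n$ ($K{\left(n,G \right)} = 4 n G = 4 G n$)
$\left(K{\left(g,-14 \right)} - X{\left(-13 \right)}\right) - 12 = \left(4 \left(-14\right) 8 - \left(3 - -65\right)\right) - 12 = \left(-448 - \left(3 + 65\right)\right) - 12 = \left(-448 - 68\right) - 12 = -516 - 12 = -528$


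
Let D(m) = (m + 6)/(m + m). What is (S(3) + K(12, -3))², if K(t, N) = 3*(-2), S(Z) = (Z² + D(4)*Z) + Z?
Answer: 1521/16 ≈ 95.063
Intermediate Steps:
D(m) = (6 + m)/(2*m) (D(m) = (6 + m)/((2*m)) = (6 + m)*(1/(2*m)) = (6 + m)/(2*m))
S(Z) = Z² + 9*Z/4 (S(Z) = (Z² + ((½)*(6 + 4)/4)*Z) + Z = (Z² + ((½)*(¼)*10)*Z) + Z = (Z² + 5*Z/4) + Z = Z² + 9*Z/4)
K(t, N) = -6
(S(3) + K(12, -3))² = ((¼)*3*(9 + 4*3) - 6)² = ((¼)*3*(9 + 12) - 6)² = ((¼)*3*21 - 6)² = (63/4 - 6)² = (39/4)² = 1521/16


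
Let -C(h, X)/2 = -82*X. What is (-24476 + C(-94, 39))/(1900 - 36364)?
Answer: 565/1077 ≈ 0.52461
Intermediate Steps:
C(h, X) = 164*X (C(h, X) = -(-164)*X = 164*X)
(-24476 + C(-94, 39))/(1900 - 36364) = (-24476 + 164*39)/(1900 - 36364) = (-24476 + 6396)/(-34464) = -18080*(-1/34464) = 565/1077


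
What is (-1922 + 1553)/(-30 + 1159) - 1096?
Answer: -1237753/1129 ≈ -1096.3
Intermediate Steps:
(-1922 + 1553)/(-30 + 1159) - 1096 = -369/1129 - 1096 = -1237753/1129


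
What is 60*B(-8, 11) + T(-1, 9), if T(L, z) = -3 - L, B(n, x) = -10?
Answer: -602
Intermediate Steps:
60*B(-8, 11) + T(-1, 9) = 60*(-10) + (-3 - 1*(-1)) = -600 + (-3 + 1) = -600 - 2 = -602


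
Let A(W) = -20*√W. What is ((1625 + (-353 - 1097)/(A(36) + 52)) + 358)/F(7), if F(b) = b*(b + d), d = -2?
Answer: 68147/1190 ≈ 57.266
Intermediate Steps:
F(b) = b*(-2 + b) (F(b) = b*(b - 2) = b*(-2 + b))
((1625 + (-353 - 1097)/(A(36) + 52)) + 358)/F(7) = ((1625 + (-353 - 1097)/(-20*√36 + 52)) + 358)/((7*(-2 + 7))) = ((1625 - 1450/(-20*6 + 52)) + 358)/((7*5)) = ((1625 - 1450/(-120 + 52)) + 358)/35 = ((1625 - 1450/(-68)) + 358)*(1/35) = ((1625 - 1450*(-1/68)) + 358)*(1/35) = ((1625 + 725/34) + 358)*(1/35) = (55975/34 + 358)*(1/35) = (68147/34)*(1/35) = 68147/1190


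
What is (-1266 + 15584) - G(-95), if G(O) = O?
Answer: 14413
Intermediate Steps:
(-1266 + 15584) - G(-95) = (-1266 + 15584) - 1*(-95) = 14318 + 95 = 14413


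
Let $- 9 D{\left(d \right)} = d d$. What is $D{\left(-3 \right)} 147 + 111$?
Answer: $-36$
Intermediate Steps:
$D{\left(d \right)} = - \frac{d^{2}}{9}$ ($D{\left(d \right)} = - \frac{d d}{9} = - \frac{d^{2}}{9}$)
$D{\left(-3 \right)} 147 + 111 = - \frac{\left(-3\right)^{2}}{9} \cdot 147 + 111 = \left(- \frac{1}{9}\right) 9 \cdot 147 + 111 = \left(-1\right) 147 + 111 = -147 + 111 = -36$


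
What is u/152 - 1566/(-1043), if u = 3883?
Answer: 4288001/158536 ≈ 27.047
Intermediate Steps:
u/152 - 1566/(-1043) = 3883/152 - 1566/(-1043) = 3883*(1/152) - 1566*(-1/1043) = 3883/152 + 1566/1043 = 4288001/158536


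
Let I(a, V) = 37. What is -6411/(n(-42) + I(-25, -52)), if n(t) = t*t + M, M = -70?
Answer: -2137/577 ≈ -3.7036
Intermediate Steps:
n(t) = -70 + t² (n(t) = t*t - 70 = t² - 70 = -70 + t²)
-6411/(n(-42) + I(-25, -52)) = -6411/((-70 + (-42)²) + 37) = -6411/((-70 + 1764) + 37) = -6411/(1694 + 37) = -6411/1731 = -6411*1/1731 = -2137/577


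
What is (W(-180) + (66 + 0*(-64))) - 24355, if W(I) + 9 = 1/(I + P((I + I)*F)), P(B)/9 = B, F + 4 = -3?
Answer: -546704999/22500 ≈ -24298.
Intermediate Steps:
F = -7 (F = -4 - 3 = -7)
P(B) = 9*B
W(I) = -9 - 1/(125*I) (W(I) = -9 + 1/(I + 9*((I + I)*(-7))) = -9 + 1/(I + 9*((2*I)*(-7))) = -9 + 1/(I + 9*(-14*I)) = -9 + 1/(I - 126*I) = -9 + 1/(-125*I) = -9 - 1/(125*I))
(W(-180) + (66 + 0*(-64))) - 24355 = ((-9 - 1/125/(-180)) + (66 + 0*(-64))) - 24355 = ((-9 - 1/125*(-1/180)) + (66 + 0)) - 24355 = ((-9 + 1/22500) + 66) - 24355 = (-202499/22500 + 66) - 24355 = 1282501/22500 - 24355 = -546704999/22500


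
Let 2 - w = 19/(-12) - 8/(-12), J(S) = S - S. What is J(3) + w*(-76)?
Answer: -665/3 ≈ -221.67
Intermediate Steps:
J(S) = 0
w = 35/12 (w = 2 - (19/(-12) - 8/(-12)) = 2 - (19*(-1/12) - 8*(-1/12)) = 2 - (-19/12 + ⅔) = 2 - 1*(-11/12) = 2 + 11/12 = 35/12 ≈ 2.9167)
J(3) + w*(-76) = 0 + (35/12)*(-76) = 0 - 665/3 = -665/3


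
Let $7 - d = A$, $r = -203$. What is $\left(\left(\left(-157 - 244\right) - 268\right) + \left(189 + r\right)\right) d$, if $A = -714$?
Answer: $-492443$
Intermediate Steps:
$d = 721$ ($d = 7 - -714 = 7 + 714 = 721$)
$\left(\left(\left(-157 - 244\right) - 268\right) + \left(189 + r\right)\right) d = \left(\left(\left(-157 - 244\right) - 268\right) + \left(189 - 203\right)\right) 721 = \left(\left(\left(-157 - 244\right) - 268\right) - 14\right) 721 = \left(\left(-401 - 268\right) - 14\right) 721 = \left(-669 - 14\right) 721 = \left(-683\right) 721 = -492443$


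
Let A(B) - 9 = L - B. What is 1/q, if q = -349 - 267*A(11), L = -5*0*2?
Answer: 1/185 ≈ 0.0054054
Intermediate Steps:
L = 0 (L = 0*2 = 0)
A(B) = 9 - B (A(B) = 9 + (0 - B) = 9 - B)
q = 185 (q = -349 - 267*(9 - 1*11) = -349 - 267*(9 - 11) = -349 - 267*(-2) = -349 + 534 = 185)
1/q = 1/185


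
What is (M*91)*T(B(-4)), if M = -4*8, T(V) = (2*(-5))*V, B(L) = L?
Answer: -116480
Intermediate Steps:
T(V) = -10*V
M = -32
(M*91)*T(B(-4)) = (-32*91)*(-10*(-4)) = -2912*40 = -116480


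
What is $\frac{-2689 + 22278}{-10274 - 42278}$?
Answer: $- \frac{19589}{52552} \approx -0.37275$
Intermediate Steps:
$\frac{-2689 + 22278}{-10274 - 42278} = \frac{19589}{-52552} = 19589 \left(- \frac{1}{52552}\right) = - \frac{19589}{52552}$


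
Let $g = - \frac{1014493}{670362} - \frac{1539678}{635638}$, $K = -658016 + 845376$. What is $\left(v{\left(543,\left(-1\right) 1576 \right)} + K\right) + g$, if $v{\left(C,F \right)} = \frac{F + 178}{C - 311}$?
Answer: $\frac{2315106770938667449}{12357119267724} \approx 1.8735 \cdot 10^{5}$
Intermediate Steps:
$v{\left(C,F \right)} = \frac{178 + F}{-311 + C}$
$K = 187360$
$g = - \frac{838495962485}{213053780478}$ ($g = \left(-1014493\right) \frac{1}{670362} - \frac{769839}{317819} = - \frac{1014493}{670362} - \frac{769839}{317819} = - \frac{838495962485}{213053780478} \approx -3.9356$)
$\left(v{\left(543,\left(-1\right) 1576 \right)} + K\right) + g = \left(\frac{178 - 1576}{-311 + 543} + 187360\right) - \frac{838495962485}{213053780478} = \left(\frac{178 - 1576}{232} + 187360\right) - \frac{838495962485}{213053780478} = \left(\frac{1}{232} \left(-1398\right) + 187360\right) - \frac{838495962485}{213053780478} = \left(- \frac{699}{116} + 187360\right) - \frac{838495962485}{213053780478} = \frac{21733061}{116} - \frac{838495962485}{213053780478} = \frac{2315106770938667449}{12357119267724}$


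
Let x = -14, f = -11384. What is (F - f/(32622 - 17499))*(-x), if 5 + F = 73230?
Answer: 15503502826/15123 ≈ 1.0252e+6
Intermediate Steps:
F = 73225 (F = -5 + 73230 = 73225)
(F - f/(32622 - 17499))*(-x) = (73225 - (-11384)/(32622 - 17499))*(-1*(-14)) = (73225 - (-11384)/15123)*14 = (73225 - 1*(-11384/15123))*14 = (73225 + 11384/15123)*14 = (1107393059/15123)*14 = 15503502826/15123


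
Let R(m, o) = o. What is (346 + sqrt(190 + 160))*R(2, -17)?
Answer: -5882 - 85*sqrt(14) ≈ -6200.0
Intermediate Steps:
(346 + sqrt(190 + 160))*R(2, -17) = (346 + sqrt(190 + 160))*(-17) = (346 + sqrt(350))*(-17) = (346 + 5*sqrt(14))*(-17) = -5882 - 85*sqrt(14)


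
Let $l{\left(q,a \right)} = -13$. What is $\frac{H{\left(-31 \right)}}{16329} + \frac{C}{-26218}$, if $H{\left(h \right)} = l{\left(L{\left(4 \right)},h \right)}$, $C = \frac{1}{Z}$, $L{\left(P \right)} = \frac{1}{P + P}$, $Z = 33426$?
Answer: $- \frac{3797577871}{4770043090524} \approx -0.00079613$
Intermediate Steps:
$L{\left(P \right)} = \frac{1}{2 P}$
$C = \frac{1}{33426} \approx 2.9917 \cdot 10^{-5}$
$H{\left(h \right)} = -13$
$\frac{H{\left(-31 \right)}}{16329} + \frac{C}{-26218} = - \frac{13}{16329} + \frac{1}{33426 \left(-26218\right)} = \left(-13\right) \frac{1}{16329} + \frac{1}{33426} \left(- \frac{1}{26218}\right) = - \frac{13}{16329} - \frac{1}{876362868} = - \frac{3797577871}{4770043090524}$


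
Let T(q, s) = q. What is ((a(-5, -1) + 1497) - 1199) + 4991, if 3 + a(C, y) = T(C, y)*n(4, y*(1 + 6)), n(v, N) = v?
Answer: 5266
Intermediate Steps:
a(C, y) = -3 + 4*C (a(C, y) = -3 + C*4 = -3 + 4*C)
((a(-5, -1) + 1497) - 1199) + 4991 = (((-3 + 4*(-5)) + 1497) - 1199) + 4991 = (((-3 - 20) + 1497) - 1199) + 4991 = ((-23 + 1497) - 1199) + 4991 = (1474 - 1199) + 4991 = 275 + 4991 = 5266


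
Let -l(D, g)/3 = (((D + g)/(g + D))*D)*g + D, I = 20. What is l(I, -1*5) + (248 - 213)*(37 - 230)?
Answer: -6515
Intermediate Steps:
l(D, g) = -3*D - 3*D*g (l(D, g) = -3*((((D + g)/(g + D))*D)*g + D) = -3*((((D + g)/(D + g))*D)*g + D) = -3*((1*D)*g + D) = -3*(D*g + D) = -3*(D + D*g) = -3*D - 3*D*g)
l(I, -1*5) + (248 - 213)*(37 - 230) = -3*20*(1 - 1*5) + (248 - 213)*(37 - 230) = -3*20*(1 - 5) + 35*(-193) = -3*20*(-4) - 6755 = 240 - 6755 = -6515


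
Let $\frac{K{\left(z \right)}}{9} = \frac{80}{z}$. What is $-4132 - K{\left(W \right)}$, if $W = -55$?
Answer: $- \frac{45308}{11} \approx -4118.9$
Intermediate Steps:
$K{\left(z \right)} = \frac{720}{z}$ ($K{\left(z \right)} = 9 \frac{80}{z} = \frac{720}{z}$)
$-4132 - K{\left(W \right)} = -4132 - \frac{720}{-55} = -4132 - 720 \left(- \frac{1}{55}\right) = -4132 - - \frac{144}{11} = -4132 + \frac{144}{11} = - \frac{45308}{11}$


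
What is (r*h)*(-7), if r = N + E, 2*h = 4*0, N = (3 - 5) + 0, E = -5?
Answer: 0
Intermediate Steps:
N = -2 (N = -2 + 0 = -2)
h = 0 (h = (4*0)/2 = (½)*0 = 0)
r = -7 (r = -2 - 5 = -7)
(r*h)*(-7) = -7*0*(-7) = 0*(-7) = 0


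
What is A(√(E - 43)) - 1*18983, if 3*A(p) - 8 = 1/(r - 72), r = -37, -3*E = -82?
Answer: -6206570/327 ≈ -18980.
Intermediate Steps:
E = 82/3 (E = -⅓*(-82) = 82/3 ≈ 27.333)
A(p) = 871/327 (A(p) = 8/3 + 1/(3*(-37 - 72)) = 8/3 + (⅓)/(-109) = 8/3 + (⅓)*(-1/109) = 8/3 - 1/327 = 871/327)
A(√(E - 43)) - 1*18983 = 871/327 - 1*18983 = 871/327 - 18983 = -6206570/327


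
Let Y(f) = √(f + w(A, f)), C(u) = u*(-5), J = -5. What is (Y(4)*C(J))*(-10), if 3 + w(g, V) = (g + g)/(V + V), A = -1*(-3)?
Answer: -125*√7 ≈ -330.72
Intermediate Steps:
A = 3
w(g, V) = -3 + g/V (w(g, V) = -3 + (g + g)/(V + V) = -3 + (2*g)/((2*V)) = -3 + (2*g)*(1/(2*V)) = -3 + g/V)
C(u) = -5*u
Y(f) = √(-3 + f + 3/f) (Y(f) = √(f + (-3 + 3/f)) = √(-3 + f + 3/f))
(Y(4)*C(J))*(-10) = (√(-3 + 4 + 3/4)*(-5*(-5)))*(-10) = (√(-3 + 4 + 3*(¼))*25)*(-10) = (√(-3 + 4 + ¾)*25)*(-10) = (√(7/4)*25)*(-10) = ((√7/2)*25)*(-10) = (25*√7/2)*(-10) = -125*√7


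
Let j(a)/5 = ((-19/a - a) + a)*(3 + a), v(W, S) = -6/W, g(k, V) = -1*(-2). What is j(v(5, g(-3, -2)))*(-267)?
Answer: -76095/2 ≈ -38048.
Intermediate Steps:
g(k, V) = 2
j(a) = -95*(3 + a)/a (j(a) = 5*(((-19/a - a) + a)*(3 + a)) = 5*(((-a - 19/a) + a)*(3 + a)) = 5*((-19/a)*(3 + a)) = 5*(-19*(3 + a)/a) = -95*(3 + a)/a)
j(v(5, g(-3, -2)))*(-267) = (-95 - 285/((-6/5)))*(-267) = (-95 - 285/((-6*1/5)))*(-267) = (-95 - 285/(-6/5))*(-267) = (-95 - 285*(-5/6))*(-267) = (-95 + 475/2)*(-267) = (285/2)*(-267) = -76095/2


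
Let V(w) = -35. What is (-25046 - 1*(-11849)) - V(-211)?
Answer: -13162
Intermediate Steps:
(-25046 - 1*(-11849)) - V(-211) = (-25046 - 1*(-11849)) - 1*(-35) = (-25046 + 11849) + 35 = -13197 + 35 = -13162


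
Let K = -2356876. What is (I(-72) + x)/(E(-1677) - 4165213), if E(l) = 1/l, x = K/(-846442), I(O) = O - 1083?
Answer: 817775327109/2956225010192642 ≈ 0.00027663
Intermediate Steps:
I(O) = -1083 + O
x = 1178438/423221 (x = -2356876/(-846442) = -2356876*(-1/846442) = 1178438/423221 ≈ 2.7845)
(I(-72) + x)/(E(-1677) - 4165213) = ((-1083 - 72) + 1178438/423221)/(1/(-1677) - 4165213) = (-1155 + 1178438/423221)/(-1/1677 - 4165213) = -487641817/(423221*(-6985062202/1677)) = -487641817/423221*(-1677/6985062202) = 817775327109/2956225010192642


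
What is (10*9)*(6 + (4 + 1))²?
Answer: 10890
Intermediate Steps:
(10*9)*(6 + (4 + 1))² = 90*(6 + 5)² = 90*11² = 90*121 = 10890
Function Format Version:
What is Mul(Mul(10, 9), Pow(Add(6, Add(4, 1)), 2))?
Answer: 10890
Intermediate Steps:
Mul(Mul(10, 9), Pow(Add(6, Add(4, 1)), 2)) = Mul(90, Pow(Add(6, 5), 2)) = Mul(90, Pow(11, 2)) = Mul(90, 121) = 10890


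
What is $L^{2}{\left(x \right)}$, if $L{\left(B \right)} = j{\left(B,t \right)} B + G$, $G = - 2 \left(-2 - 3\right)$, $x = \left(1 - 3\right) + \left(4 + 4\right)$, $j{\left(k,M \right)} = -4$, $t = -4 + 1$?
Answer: $196$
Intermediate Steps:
$t = -3$
$x = 6$ ($x = -2 + 8 = 6$)
$G = 10$ ($G = \left(-2\right) \left(-5\right) = 10$)
$L{\left(B \right)} = 10 - 4 B$ ($L{\left(B \right)} = - 4 B + 10 = 10 - 4 B$)
$L^{2}{\left(x \right)} = \left(10 - 24\right)^{2} = \left(-14\right)^{2} = 196$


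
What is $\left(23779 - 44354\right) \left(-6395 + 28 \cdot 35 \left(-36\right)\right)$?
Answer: $857463125$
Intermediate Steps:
$\left(23779 - 44354\right) \left(-6395 + 28 \cdot 35 \left(-36\right)\right) = - 20575 \left(-6395 + 980 \left(-36\right)\right) = - 20575 \left(-6395 - 35280\right) = \left(-20575\right) \left(-41675\right) = 857463125$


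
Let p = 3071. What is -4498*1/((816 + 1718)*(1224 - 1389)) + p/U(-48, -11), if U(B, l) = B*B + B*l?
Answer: 72041897/65782640 ≈ 1.0951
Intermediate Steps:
U(B, l) = B² + B*l
-4498*1/((816 + 1718)*(1224 - 1389)) + p/U(-48, -11) = -4498*1/((816 + 1718)*(1224 - 1389)) + 3071/((-48*(-48 - 11))) = -4498/(2534*(-165)) + 3071/((-48*(-59))) = -4498/(-418110) + 3071/2832 = -4498*(-1/418110) + 3071*(1/2832) = 2249/209055 + 3071/2832 = 72041897/65782640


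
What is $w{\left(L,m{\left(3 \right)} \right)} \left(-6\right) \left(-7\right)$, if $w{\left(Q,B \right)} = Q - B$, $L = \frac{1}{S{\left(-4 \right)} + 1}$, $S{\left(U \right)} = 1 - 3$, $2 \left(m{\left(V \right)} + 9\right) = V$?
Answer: $273$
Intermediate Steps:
$m{\left(V \right)} = -9 + \frac{V}{2}$
$S{\left(U \right)} = -2$
$L = -1$ ($L = \frac{1}{-2 + 1} = \frac{1}{-1} = -1$)
$w{\left(L,m{\left(3 \right)} \right)} \left(-6\right) \left(-7\right) = \left(-1 - \left(-9 + \frac{1}{2} \cdot 3\right)\right) \left(-6\right) \left(-7\right) = \left(-1 - \left(-9 + \frac{3}{2}\right)\right) \left(-6\right) \left(-7\right) = \left(-1 - - \frac{15}{2}\right) \left(-6\right) \left(-7\right) = \left(-1 + \frac{15}{2}\right) \left(-6\right) \left(-7\right) = \frac{13}{2} \left(-6\right) \left(-7\right) = \left(-39\right) \left(-7\right) = 273$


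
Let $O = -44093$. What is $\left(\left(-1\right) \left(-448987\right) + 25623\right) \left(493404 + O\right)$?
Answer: $213247493710$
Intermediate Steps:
$\left(\left(-1\right) \left(-448987\right) + 25623\right) \left(493404 + O\right) = \left(\left(-1\right) \left(-448987\right) + 25623\right) \left(493404 - 44093\right) = \left(448987 + 25623\right) 449311 = 474610 \cdot 449311 = 213247493710$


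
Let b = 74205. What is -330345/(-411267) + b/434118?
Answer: 19325197605/19837600834 ≈ 0.97417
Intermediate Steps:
-330345/(-411267) + b/434118 = -330345/(-411267) + 74205/434118 = -330345*(-1/411267) + 74205*(1/434118) = 110115/137089 + 24735/144706 = 19325197605/19837600834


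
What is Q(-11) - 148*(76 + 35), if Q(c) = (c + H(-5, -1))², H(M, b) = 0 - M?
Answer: -16392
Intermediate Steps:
H(M, b) = -M
Q(c) = (5 + c)² (Q(c) = (c - 1*(-5))² = (c + 5)² = (5 + c)²)
Q(-11) - 148*(76 + 35) = (5 - 11)² - 148*(76 + 35) = (-6)² - 148*111 = 36 - 16428 = -16392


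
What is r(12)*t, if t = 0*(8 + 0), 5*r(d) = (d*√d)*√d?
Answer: 0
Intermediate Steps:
r(d) = d²/5 (r(d) = ((d*√d)*√d)/5 = (d^(3/2)*√d)/5 = d²/5)
t = 0 (t = 0*8 = 0)
r(12)*t = ((⅕)*12²)*0 = ((⅕)*144)*0 = (144/5)*0 = 0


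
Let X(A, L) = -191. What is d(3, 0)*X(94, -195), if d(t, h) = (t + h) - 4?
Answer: 191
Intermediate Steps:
d(t, h) = -4 + h + t (d(t, h) = (h + t) - 4 = -4 + h + t)
d(3, 0)*X(94, -195) = (-4 + 0 + 3)*(-191) = -1*(-191) = 191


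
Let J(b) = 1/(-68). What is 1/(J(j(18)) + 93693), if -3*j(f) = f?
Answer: 68/6371123 ≈ 1.0673e-5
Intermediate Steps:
j(f) = -f/3
J(b) = -1/68
1/(J(j(18)) + 93693) = 1/(-1/68 + 93693) = 1/(6371123/68) = 68/6371123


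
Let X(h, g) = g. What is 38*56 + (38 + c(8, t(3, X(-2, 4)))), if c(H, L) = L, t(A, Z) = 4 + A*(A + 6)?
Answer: 2197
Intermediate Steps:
t(A, Z) = 4 + A*(6 + A)
38*56 + (38 + c(8, t(3, X(-2, 4)))) = 38*56 + (38 + (4 + 3**2 + 6*3)) = 2128 + (38 + (4 + 9 + 18)) = 2128 + (38 + 31) = 2128 + 69 = 2197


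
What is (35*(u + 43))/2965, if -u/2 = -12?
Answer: 469/593 ≈ 0.79089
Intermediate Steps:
u = 24 (u = -2*(-12) = 24)
(35*(u + 43))/2965 = (35*(24 + 43))/2965 = (35*67)*(1/2965) = 2345*(1/2965) = 469/593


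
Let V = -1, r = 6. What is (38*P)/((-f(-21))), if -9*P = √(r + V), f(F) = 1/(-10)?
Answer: -380*√5/9 ≈ -94.412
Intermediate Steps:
f(F) = -⅒
P = -√5/9 (P = -√(6 - 1)/9 = -√5/9 ≈ -0.24845)
(38*P)/((-f(-21))) = (38*(-√5/9))/((-1*(-⅒))) = (-38*√5/9)/(⅒) = -38*√5/9*10 = -380*√5/9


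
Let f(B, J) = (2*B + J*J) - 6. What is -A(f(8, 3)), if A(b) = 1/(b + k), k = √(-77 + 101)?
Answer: -19/337 + 2*√6/337 ≈ -0.041843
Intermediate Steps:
f(B, J) = -6 + J² + 2*B (f(B, J) = (2*B + J²) - 6 = (J² + 2*B) - 6 = -6 + J² + 2*B)
k = 2*√6 (k = √24 = 2*√6 ≈ 4.8990)
A(b) = 1/(b + 2*√6)
-A(f(8, 3)) = -1/((-6 + 3² + 2*8) + 2*√6) = -1/((-6 + 9 + 16) + 2*√6) = -1/(19 + 2*√6)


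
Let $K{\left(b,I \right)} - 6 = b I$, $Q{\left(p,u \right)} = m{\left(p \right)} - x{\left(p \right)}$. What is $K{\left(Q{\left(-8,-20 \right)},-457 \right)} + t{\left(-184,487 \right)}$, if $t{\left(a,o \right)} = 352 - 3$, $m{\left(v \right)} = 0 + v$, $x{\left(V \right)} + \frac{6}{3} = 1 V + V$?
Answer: $-4215$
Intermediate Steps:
$x{\left(V \right)} = -2 + 2 V$ ($x{\left(V \right)} = -2 + \left(1 V + V\right) = -2 + \left(V + V\right) = -2 + 2 V$)
$m{\left(v \right)} = v$
$t{\left(a,o \right)} = 349$
$Q{\left(p,u \right)} = 2 - p$ ($Q{\left(p,u \right)} = p - \left(-2 + 2 p\right) = 2 - p$)
$K{\left(b,I \right)} = 6 + I b$ ($K{\left(b,I \right)} = 6 + b I = 6 + I b$)
$K{\left(Q{\left(-8,-20 \right)},-457 \right)} + t{\left(-184,487 \right)} = \left(6 - 457 \left(2 - -8\right)\right) + 349 = \left(6 - 457 \left(2 + 8\right)\right) + 349 = \left(6 - 4570\right) + 349 = -4564 + 349 = -4215$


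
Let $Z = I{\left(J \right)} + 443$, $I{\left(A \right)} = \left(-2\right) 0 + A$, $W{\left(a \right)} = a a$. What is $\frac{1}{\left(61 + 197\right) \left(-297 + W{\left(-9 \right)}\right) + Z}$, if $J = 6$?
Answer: $- \frac{1}{55279} \approx -1.809 \cdot 10^{-5}$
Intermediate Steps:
$W{\left(a \right)} = a^{2}$
$I{\left(A \right)} = A$ ($I{\left(A \right)} = 0 + A = A$)
$Z = 449$ ($Z = 6 + 443 = 449$)
$\frac{1}{\left(61 + 197\right) \left(-297 + W{\left(-9 \right)}\right) + Z} = \frac{1}{\left(61 + 197\right) \left(-297 + \left(-9\right)^{2}\right) + 449} = \frac{1}{258 \left(-297 + 81\right) + 449} = \frac{1}{258 \left(-216\right) + 449} = \frac{1}{-55728 + 449} = \frac{1}{-55279} = - \frac{1}{55279}$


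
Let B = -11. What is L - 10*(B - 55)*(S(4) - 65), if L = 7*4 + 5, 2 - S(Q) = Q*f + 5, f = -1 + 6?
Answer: -58047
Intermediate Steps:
f = 5
S(Q) = -3 - 5*Q (S(Q) = 2 - (Q*5 + 5) = 2 - (5*Q + 5) = 2 - (5 + 5*Q) = 2 + (-5 - 5*Q) = -3 - 5*Q)
L = 33 (L = 28 + 5 = 33)
L - 10*(B - 55)*(S(4) - 65) = 33 - 10*(-11 - 55)*((-3 - 5*4) - 65) = 33 - (-660)*((-3 - 20) - 65) = 33 - (-660)*(-23 - 65) = 33 - (-660)*(-88) = 33 - 10*5808 = 33 - 58080 = -58047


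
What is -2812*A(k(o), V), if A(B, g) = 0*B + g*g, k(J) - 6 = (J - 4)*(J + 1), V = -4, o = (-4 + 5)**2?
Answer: -44992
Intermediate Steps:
o = 1 (o = 1**2 = 1)
k(J) = 6 + (1 + J)*(-4 + J) (k(J) = 6 + (J - 4)*(J + 1) = 6 + (-4 + J)*(1 + J) = 6 + (1 + J)*(-4 + J))
A(B, g) = g**2 (A(B, g) = 0 + g**2 = g**2)
-2812*A(k(o), V) = -2812*(-4)**2 = -2812*16 = -44992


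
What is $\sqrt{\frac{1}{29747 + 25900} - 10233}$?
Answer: $\frac{5 i \sqrt{15648094410}}{6183} \approx 101.16 i$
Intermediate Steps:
$\sqrt{\frac{1}{29747 + 25900} - 10233} = \sqrt{\frac{1}{55647} - 10233} = \sqrt{- \frac{569435750}{55647}} = \frac{5 i \sqrt{15648094410}}{6183}$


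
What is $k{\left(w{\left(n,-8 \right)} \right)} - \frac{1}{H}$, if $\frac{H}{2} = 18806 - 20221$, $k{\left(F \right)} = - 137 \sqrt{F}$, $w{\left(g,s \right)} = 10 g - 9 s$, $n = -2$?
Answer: $\frac{1}{2830} - 274 \sqrt{13} \approx -987.92$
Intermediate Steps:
$w{\left(g,s \right)} = - 9 s + 10 g$
$H = -2830$ ($H = 2 \left(18806 - 20221\right) = 2 \left(-1415\right) = -2830$)
$k{\left(w{\left(n,-8 \right)} \right)} - \frac{1}{H} = - 137 \sqrt{\left(-9\right) \left(-8\right) + 10 \left(-2\right)} - \frac{1}{-2830} = - 137 \sqrt{72 - 20} - - \frac{1}{2830} = - 137 \sqrt{52} + \frac{1}{2830} = - 137 \cdot 2 \sqrt{13} + \frac{1}{2830} = - 274 \sqrt{13} + \frac{1}{2830} = \frac{1}{2830} - 274 \sqrt{13}$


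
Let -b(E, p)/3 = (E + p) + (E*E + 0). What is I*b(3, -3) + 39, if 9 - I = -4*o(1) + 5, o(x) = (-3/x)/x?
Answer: 255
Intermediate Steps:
b(E, p) = -3*E - 3*p - 3*E**2 (b(E, p) = -3*((E + p) + (E*E + 0)) = -3*((E + p) + (E**2 + 0)) = -3*((E + p) + E**2) = -3*(E + p + E**2) = -3*E - 3*p - 3*E**2)
o(x) = -3/x**2
I = -8 (I = 9 - (-(-12)/1**2 + 5) = 9 - (-(-12) + 5) = 9 - (-4*(-3) + 5) = 9 - (12 + 5) = 9 - 1*17 = 9 - 17 = -8)
I*b(3, -3) + 39 = -8*(-3*3 - 3*(-3) - 3*3**2) + 39 = -8*(-9 + 9 - 3*9) + 39 = -8*(-9 + 9 - 27) + 39 = -8*(-27) + 39 = 216 + 39 = 255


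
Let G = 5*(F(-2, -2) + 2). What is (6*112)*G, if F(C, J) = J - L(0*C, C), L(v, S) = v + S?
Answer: 6720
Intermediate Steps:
L(v, S) = S + v
F(C, J) = J - C (F(C, J) = J - (C + 0*C) = J - (C + 0) = J - C)
G = 10 (G = 5*((-2 - 1*(-2)) + 2) = 5*((-2 + 2) + 2) = 5*(0 + 2) = 5*2 = 10)
(6*112)*G = (6*112)*10 = 672*10 = 6720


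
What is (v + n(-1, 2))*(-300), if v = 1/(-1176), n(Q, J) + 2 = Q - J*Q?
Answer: 29425/98 ≈ 300.25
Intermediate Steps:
n(Q, J) = -2 + Q - J*Q (n(Q, J) = -2 + (Q - J*Q) = -2 + Q - J*Q)
v = -1/1176 ≈ -0.00085034
(v + n(-1, 2))*(-300) = (-1/1176 + (-2 - 1 - 1*2*(-1)))*(-300) = (-1/1176 + (-2 - 1 + 2))*(-300) = (-1/1176 - 1)*(-300) = -1177/1176*(-300) = 29425/98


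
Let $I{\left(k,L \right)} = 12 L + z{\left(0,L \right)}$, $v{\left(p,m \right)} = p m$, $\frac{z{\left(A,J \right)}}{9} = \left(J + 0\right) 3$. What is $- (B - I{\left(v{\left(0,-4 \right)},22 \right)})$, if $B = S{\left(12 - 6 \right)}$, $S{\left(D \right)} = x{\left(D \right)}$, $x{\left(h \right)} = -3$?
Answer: $861$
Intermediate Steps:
$z{\left(A,J \right)} = 27 J$ ($z{\left(A,J \right)} = 9 \left(J + 0\right) 3 = 9 J 3 = 9 \cdot 3 J = 27 J$)
$v{\left(p,m \right)} = m p$
$I{\left(k,L \right)} = 39 L$ ($I{\left(k,L \right)} = 12 L + 27 L = 39 L$)
$S{\left(D \right)} = -3$
$B = -3$
$- (B - I{\left(v{\left(0,-4 \right)},22 \right)}) = - (-3 - 39 \cdot 22) = - (-3 - 858) = \left(-1\right) \left(-861\right) = 861$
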